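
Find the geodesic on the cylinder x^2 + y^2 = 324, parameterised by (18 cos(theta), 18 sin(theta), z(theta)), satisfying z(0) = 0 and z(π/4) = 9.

Parameterise the cylinder of radius R = 18 as
    r(θ) = (18 cos θ, 18 sin θ, z(θ)).
The arc-length element is
    ds = sqrt(324 + (dz/dθ)^2) dθ,
so the Lagrangian is L = sqrt(324 + z'^2).
L depends on z' only, not on z or θ, so ∂L/∂z = 0 and
    ∂L/∂z' = z' / sqrt(324 + z'^2).
The Euler-Lagrange equation gives
    d/dθ( z' / sqrt(324 + z'^2) ) = 0,
so z' is constant. Integrating once:
    z(θ) = a θ + b,
a helix on the cylinder (a straight line when the cylinder is unrolled). The constants a, b are determined by the endpoint conditions.
With endpoint conditions z(0) = 0 and z(π/4) = 9: from z(0) = b we get b = 0, and a·π/4 + 0 = 9 gives a = 36/π, so
    z(θ) = (36/π) θ.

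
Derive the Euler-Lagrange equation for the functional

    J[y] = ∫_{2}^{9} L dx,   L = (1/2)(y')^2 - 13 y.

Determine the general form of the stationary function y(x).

The Lagrangian is L = (1/2)(y')^2 - 13 y.
∂L/∂y = -13.
∂L/∂y' = y'.
The Euler-Lagrange equation d/dx(∂L/∂y') − ∂L/∂y = 0 becomes:
    y'' + 13 = 0
General solution: y(x) = -(13/2) x^2 + A x + B, where A and B are arbitrary constants fixed by the endpoint conditions.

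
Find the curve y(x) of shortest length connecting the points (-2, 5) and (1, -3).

Arc-length functional: J[y] = ∫ sqrt(1 + (y')^2) dx.
Lagrangian L = sqrt(1 + (y')^2) has no explicit y dependence, so ∂L/∂y = 0 and the Euler-Lagrange equation gives
    d/dx( y' / sqrt(1 + (y')^2) ) = 0  ⇒  y' / sqrt(1 + (y')^2) = const.
Hence y' is constant, so y(x) is affine.
Fitting the endpoints (-2, 5) and (1, -3):
    slope m = ((-3) − 5) / (1 − (-2)) = -8/3,
    intercept c = 5 − m·(-2) = -1/3.
Extremal: y(x) = (-8/3) x - 1/3.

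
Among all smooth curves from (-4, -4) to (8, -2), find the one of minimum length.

Arc-length functional: J[y] = ∫ sqrt(1 + (y')^2) dx.
Lagrangian L = sqrt(1 + (y')^2) has no explicit y dependence, so ∂L/∂y = 0 and the Euler-Lagrange equation gives
    d/dx( y' / sqrt(1 + (y')^2) ) = 0  ⇒  y' / sqrt(1 + (y')^2) = const.
Hence y' is constant, so y(x) is affine.
Fitting the endpoints (-4, -4) and (8, -2):
    slope m = ((-2) − (-4)) / (8 − (-4)) = 1/6,
    intercept c = (-4) − m·(-4) = -10/3.
Extremal: y(x) = (1/6) x - 10/3.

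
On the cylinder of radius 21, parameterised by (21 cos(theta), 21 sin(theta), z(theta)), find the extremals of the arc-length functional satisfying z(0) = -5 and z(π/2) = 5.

Parameterise the cylinder of radius R = 21 as
    r(θ) = (21 cos θ, 21 sin θ, z(θ)).
The arc-length element is
    ds = sqrt(441 + (dz/dθ)^2) dθ,
so the Lagrangian is L = sqrt(441 + z'^2).
L depends on z' only, not on z or θ, so ∂L/∂z = 0 and
    ∂L/∂z' = z' / sqrt(441 + z'^2).
The Euler-Lagrange equation gives
    d/dθ( z' / sqrt(441 + z'^2) ) = 0,
so z' is constant. Integrating once:
    z(θ) = a θ + b,
a helix on the cylinder (a straight line when the cylinder is unrolled). The constants a, b are determined by the endpoint conditions.
With endpoint conditions z(0) = -5 and z(π/2) = 5: from z(0) = b we get b = -5, and a·π/2 + -5 = 5 gives a = 20/π, so
    z(θ) = (20/π) θ − 5.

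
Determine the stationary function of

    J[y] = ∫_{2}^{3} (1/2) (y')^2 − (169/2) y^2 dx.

The Lagrangian is L = (1/2) (y')^2 − (169/2) y^2.
Compute ∂L/∂y = -169y, ∂L/∂y' = y'.
The Euler-Lagrange equation d/dx(∂L/∂y') − ∂L/∂y = 0 reduces to
    y'' + 169 y = 0.
Its general solution is
    y(x) = A sin(13x) + B cos(13x),
with A, B fixed by the endpoint conditions.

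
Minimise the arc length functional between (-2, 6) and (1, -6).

Arc-length functional: J[y] = ∫ sqrt(1 + (y')^2) dx.
Lagrangian L = sqrt(1 + (y')^2) has no explicit y dependence, so ∂L/∂y = 0 and the Euler-Lagrange equation gives
    d/dx( y' / sqrt(1 + (y')^2) ) = 0  ⇒  y' / sqrt(1 + (y')^2) = const.
Hence y' is constant, so y(x) is affine.
Fitting the endpoints (-2, 6) and (1, -6):
    slope m = ((-6) − 6) / (1 − (-2)) = -4,
    intercept c = 6 − m·(-2) = -2.
Extremal: y(x) = -4 x - 2.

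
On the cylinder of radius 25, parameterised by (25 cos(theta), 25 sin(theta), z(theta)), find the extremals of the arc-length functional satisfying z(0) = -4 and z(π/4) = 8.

Parameterise the cylinder of radius R = 25 as
    r(θ) = (25 cos θ, 25 sin θ, z(θ)).
The arc-length element is
    ds = sqrt(625 + (dz/dθ)^2) dθ,
so the Lagrangian is L = sqrt(625 + z'^2).
L depends on z' only, not on z or θ, so ∂L/∂z = 0 and
    ∂L/∂z' = z' / sqrt(625 + z'^2).
The Euler-Lagrange equation gives
    d/dθ( z' / sqrt(625 + z'^2) ) = 0,
so z' is constant. Integrating once:
    z(θ) = a θ + b,
a helix on the cylinder (a straight line when the cylinder is unrolled). The constants a, b are determined by the endpoint conditions.
With endpoint conditions z(0) = -4 and z(π/4) = 8: from z(0) = b we get b = -4, and a·π/4 + -4 = 8 gives a = 48/π, so
    z(θ) = (48/π) θ − 4.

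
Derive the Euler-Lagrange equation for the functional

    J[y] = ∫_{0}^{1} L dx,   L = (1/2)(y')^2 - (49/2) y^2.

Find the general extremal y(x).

The Lagrangian is L = (1/2)(y')^2 - (49/2) y^2.
∂L/∂y = -49y.
∂L/∂y' = y'.
The Euler-Lagrange equation d/dx(∂L/∂y') − ∂L/∂y = 0 becomes:
    y'' + 49 y = 0
General solution: y(x) = A sin(7x) + B cos(7x), where A and B are arbitrary constants fixed by the endpoint conditions.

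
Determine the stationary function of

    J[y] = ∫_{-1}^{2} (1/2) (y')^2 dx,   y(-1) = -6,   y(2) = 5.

The Lagrangian is L = (1/2) (y')^2.
Compute ∂L/∂y = 0, ∂L/∂y' = y'.
The Euler-Lagrange equation d/dx(∂L/∂y') − ∂L/∂y = 0 reduces to
    y'' = 0.
Its general solution is
    y(x) = A x + B,
with A, B fixed by the endpoint conditions.
Applying the endpoint conditions y(-1) = -6 and y(2) = 5: solve A·-1 + B = -6 and A·2 + B = 5. Subtracting gives A(2 − -1) = 5 − -6, so A = 11/3, and B = -6 − A·-1 = -7/3. Therefore
    y(x) = (11/3) x - 7/3.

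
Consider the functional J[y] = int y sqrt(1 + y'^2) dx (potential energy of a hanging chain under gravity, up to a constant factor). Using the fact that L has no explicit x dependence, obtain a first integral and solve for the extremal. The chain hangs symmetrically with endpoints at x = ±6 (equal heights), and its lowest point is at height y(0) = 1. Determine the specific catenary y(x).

The Lagrangian L(y, y') = y sqrt(1 + y'^2) has no explicit x dependence, so the Beltrami identity applies:
    L − y' ∂L/∂y' = C.
Compute ∂L/∂y' = y · y' / sqrt(1 + y'^2). Then
    L − y' ∂L/∂y'
    = y sqrt(1 + y'^2) − y · y'^2 / sqrt(1 + y'^2)
    = y (1 + y'^2 − y'^2) / sqrt(1 + y'^2)
    = y / sqrt(1 + y'^2) = C.
Squaring gives y^2 = C^2 (1 + y'^2), i.e.
    y'^2 = y^2 / C^2 − 1.
Separating variables,
    dy / sqrt(y^2 − C^2) = dx / C,
and integrating gives arccosh(y / C) = (x − a)/C, so
    y(x) = C cosh((x − a)/C),
the catenary. The constants C and a are fixed by the two endpoint conditions (and, for the hanging-chain problem, the length constraint selects C).
Now fit the given data. The endpoints x = ±6 are symmetric at equal height, so the catenary is even about its minimum: a = 0 and y(x) = C cosh(x/C). The lowest point is y(0) = C cosh(0) = C, and we are told y(0) = 1, so C = 1. Therefore
    y(x) = cosh(x),
and at the endpoints
    y(±6) = cosh(6).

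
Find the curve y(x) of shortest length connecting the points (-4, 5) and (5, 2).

Arc-length functional: J[y] = ∫ sqrt(1 + (y')^2) dx.
Lagrangian L = sqrt(1 + (y')^2) has no explicit y dependence, so ∂L/∂y = 0 and the Euler-Lagrange equation gives
    d/dx( y' / sqrt(1 + (y')^2) ) = 0  ⇒  y' / sqrt(1 + (y')^2) = const.
Hence y' is constant, so y(x) is affine.
Fitting the endpoints (-4, 5) and (5, 2):
    slope m = (2 − 5) / (5 − (-4)) = -1/3,
    intercept c = 5 − m·(-4) = 11/3.
Extremal: y(x) = (-1/3) x + 11/3.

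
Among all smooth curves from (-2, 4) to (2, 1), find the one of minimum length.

Arc-length functional: J[y] = ∫ sqrt(1 + (y')^2) dx.
Lagrangian L = sqrt(1 + (y')^2) has no explicit y dependence, so ∂L/∂y = 0 and the Euler-Lagrange equation gives
    d/dx( y' / sqrt(1 + (y')^2) ) = 0  ⇒  y' / sqrt(1 + (y')^2) = const.
Hence y' is constant, so y(x) is affine.
Fitting the endpoints (-2, 4) and (2, 1):
    slope m = (1 − 4) / (2 − (-2)) = -3/4,
    intercept c = 4 − m·(-2) = 5/2.
Extremal: y(x) = (-3/4) x + 5/2.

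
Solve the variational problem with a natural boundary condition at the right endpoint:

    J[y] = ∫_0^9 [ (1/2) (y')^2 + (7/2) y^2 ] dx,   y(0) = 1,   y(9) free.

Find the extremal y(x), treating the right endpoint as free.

The Lagrangian L = (1/2) (y')^2 + (7/2) y^2 gives
    ∂L/∂y = 7 y,   ∂L/∂y' = y'.
Euler-Lagrange: y'' − 7 y = 0.
With k = sqrt(7), the general solution is
    y(x) = A cosh(sqrt(7) x) + B sinh(sqrt(7) x).
Fixed left endpoint y(0) = 1 ⇒ A = 1.
The right endpoint x = 9 is free, so the natural (transversality) condition is ∂L/∂y' |_{x=9} = 0, i.e. y'(9) = 0.
Compute y'(x) = A k sinh(k x) + B k cosh(k x), so
    y'(9) = A k sinh(k·9) + B k cosh(k·9) = 0
    ⇒ B = −A tanh(k·9) = − tanh(sqrt(7)·9).
Therefore the extremal is
    y(x) = cosh(sqrt(7) x) − tanh(sqrt(7)·9) sinh(sqrt(7) x).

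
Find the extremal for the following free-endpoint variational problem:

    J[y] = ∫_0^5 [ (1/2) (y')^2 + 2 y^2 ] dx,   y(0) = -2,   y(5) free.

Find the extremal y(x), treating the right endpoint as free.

The Lagrangian L = (1/2) (y')^2 + 2 y^2 gives
    ∂L/∂y = 4 y,   ∂L/∂y' = y'.
Euler-Lagrange: y'' − 4 y = 0.
With k = 2, the general solution is
    y(x) = A cosh(2 x) + B sinh(2 x).
Fixed left endpoint y(0) = -2 ⇒ A = -2.
The right endpoint x = 5 is free, so the natural (transversality) condition is ∂L/∂y' |_{x=5} = 0, i.e. y'(5) = 0.
Compute y'(x) = A k sinh(k x) + B k cosh(k x), so
    y'(5) = A k sinh(k·5) + B k cosh(k·5) = 0
    ⇒ B = −A tanh(k·5) = 2 tanh(2·5).
Therefore the extremal is
    y(x) = −2 cosh(2 x) + 2 tanh(2·5) sinh(2 x).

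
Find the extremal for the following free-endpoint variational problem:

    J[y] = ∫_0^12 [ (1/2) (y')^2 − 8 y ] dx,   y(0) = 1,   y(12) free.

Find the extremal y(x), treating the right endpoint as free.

The Lagrangian L = (1/2) (y')^2 − 8 y gives
    ∂L/∂y = −8,   ∂L/∂y' = y'.
Euler-Lagrange: d/dx(y') − (−8) = 0, i.e. y'' + 8 = 0, so
    y(x) = −(8/2) x^2 + C1 x + C2.
Fixed left endpoint y(0) = 1 ⇒ C2 = 1.
The right endpoint x = 12 is free, so the natural (transversality) condition is ∂L/∂y' |_{x=12} = 0, i.e. y'(12) = 0.
Compute y'(x) = −8 x + C1, so y'(12) = −96 + C1 = 0 ⇒ C1 = 96.
Therefore the extremal is
    y(x) = −4 x^2 + 96 x + 1.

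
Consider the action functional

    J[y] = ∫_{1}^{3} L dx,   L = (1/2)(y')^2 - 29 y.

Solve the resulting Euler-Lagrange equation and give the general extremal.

The Lagrangian is L = (1/2)(y')^2 - 29 y.
∂L/∂y = -29.
∂L/∂y' = y'.
The Euler-Lagrange equation d/dx(∂L/∂y') − ∂L/∂y = 0 becomes:
    y'' + 29 = 0
General solution: y(x) = -(29/2) x^2 + A x + B, where A and B are arbitrary constants fixed by the endpoint conditions.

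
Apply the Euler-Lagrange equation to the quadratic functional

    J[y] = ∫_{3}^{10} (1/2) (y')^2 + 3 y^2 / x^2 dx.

The Lagrangian is L = (1/2) (y')^2 + 3 y^2 / x^2.
Compute ∂L/∂y = 6y/x^2, ∂L/∂y' = y'.
The Euler-Lagrange equation d/dx(∂L/∂y') − ∂L/∂y = 0 reduces to
    y'' − 6/x^2 · y = 0  (x > 0).
Its general solution is
    y(x) = A x^3 + B x^(-2),
with A, B fixed by the endpoint conditions.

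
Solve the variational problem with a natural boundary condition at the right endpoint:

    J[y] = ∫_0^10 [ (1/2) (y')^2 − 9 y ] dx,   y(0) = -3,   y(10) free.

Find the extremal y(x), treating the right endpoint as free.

The Lagrangian L = (1/2) (y')^2 − 9 y gives
    ∂L/∂y = −9,   ∂L/∂y' = y'.
Euler-Lagrange: d/dx(y') − (−9) = 0, i.e. y'' + 9 = 0, so
    y(x) = −(9/2) x^2 + C1 x + C2.
Fixed left endpoint y(0) = -3 ⇒ C2 = -3.
The right endpoint x = 10 is free, so the natural (transversality) condition is ∂L/∂y' |_{x=10} = 0, i.e. y'(10) = 0.
Compute y'(x) = −9 x + C1, so y'(10) = −90 + C1 = 0 ⇒ C1 = 90.
Therefore the extremal is
    y(x) = −(9/2) x^2 + 90 x − 3.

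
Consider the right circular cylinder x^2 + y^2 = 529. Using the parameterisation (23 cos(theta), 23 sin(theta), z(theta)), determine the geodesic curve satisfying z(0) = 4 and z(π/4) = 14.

Parameterise the cylinder of radius R = 23 as
    r(θ) = (23 cos θ, 23 sin θ, z(θ)).
The arc-length element is
    ds = sqrt(529 + (dz/dθ)^2) dθ,
so the Lagrangian is L = sqrt(529 + z'^2).
L depends on z' only, not on z or θ, so ∂L/∂z = 0 and
    ∂L/∂z' = z' / sqrt(529 + z'^2).
The Euler-Lagrange equation gives
    d/dθ( z' / sqrt(529 + z'^2) ) = 0,
so z' is constant. Integrating once:
    z(θ) = a θ + b,
a helix on the cylinder (a straight line when the cylinder is unrolled). The constants a, b are determined by the endpoint conditions.
With endpoint conditions z(0) = 4 and z(π/4) = 14: from z(0) = b we get b = 4, and a·π/4 + 4 = 14 gives a = 40/π, so
    z(θ) = (40/π) θ + 4.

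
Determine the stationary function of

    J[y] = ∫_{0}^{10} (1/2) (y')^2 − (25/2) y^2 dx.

The Lagrangian is L = (1/2) (y')^2 − (25/2) y^2.
Compute ∂L/∂y = -25y, ∂L/∂y' = y'.
The Euler-Lagrange equation d/dx(∂L/∂y') − ∂L/∂y = 0 reduces to
    y'' + 25 y = 0.
Its general solution is
    y(x) = A sin(5x) + B cos(5x),
with A, B fixed by the endpoint conditions.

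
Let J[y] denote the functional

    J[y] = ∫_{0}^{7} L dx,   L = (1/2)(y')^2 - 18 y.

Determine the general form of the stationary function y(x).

The Lagrangian is L = (1/2)(y')^2 - 18 y.
∂L/∂y = -18.
∂L/∂y' = y'.
The Euler-Lagrange equation d/dx(∂L/∂y') − ∂L/∂y = 0 becomes:
    y'' + 18 = 0
General solution: y(x) = -9 x^2 + A x + B, where A and B are arbitrary constants fixed by the endpoint conditions.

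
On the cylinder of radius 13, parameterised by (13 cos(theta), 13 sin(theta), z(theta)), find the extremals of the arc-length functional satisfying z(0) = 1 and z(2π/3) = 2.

Parameterise the cylinder of radius R = 13 as
    r(θ) = (13 cos θ, 13 sin θ, z(θ)).
The arc-length element is
    ds = sqrt(169 + (dz/dθ)^2) dθ,
so the Lagrangian is L = sqrt(169 + z'^2).
L depends on z' only, not on z or θ, so ∂L/∂z = 0 and
    ∂L/∂z' = z' / sqrt(169 + z'^2).
The Euler-Lagrange equation gives
    d/dθ( z' / sqrt(169 + z'^2) ) = 0,
so z' is constant. Integrating once:
    z(θ) = a θ + b,
a helix on the cylinder (a straight line when the cylinder is unrolled). The constants a, b are determined by the endpoint conditions.
With endpoint conditions z(0) = 1 and z(2π/3) = 2: from z(0) = b we get b = 1, and a·2π/3 + 1 = 2 gives a = 3/(2π), so
    z(θ) = (3/(2π)) θ + 1.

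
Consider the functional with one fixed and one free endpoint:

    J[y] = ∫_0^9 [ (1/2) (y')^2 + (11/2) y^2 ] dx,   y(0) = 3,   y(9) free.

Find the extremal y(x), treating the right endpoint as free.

The Lagrangian L = (1/2) (y')^2 + (11/2) y^2 gives
    ∂L/∂y = 11 y,   ∂L/∂y' = y'.
Euler-Lagrange: y'' − 11 y = 0.
With k = sqrt(11), the general solution is
    y(x) = A cosh(sqrt(11) x) + B sinh(sqrt(11) x).
Fixed left endpoint y(0) = 3 ⇒ A = 3.
The right endpoint x = 9 is free, so the natural (transversality) condition is ∂L/∂y' |_{x=9} = 0, i.e. y'(9) = 0.
Compute y'(x) = A k sinh(k x) + B k cosh(k x), so
    y'(9) = A k sinh(k·9) + B k cosh(k·9) = 0
    ⇒ B = −A tanh(k·9) = − 3 tanh(sqrt(11)·9).
Therefore the extremal is
    y(x) = 3 cosh(sqrt(11) x) − 3 tanh(sqrt(11)·9) sinh(sqrt(11) x).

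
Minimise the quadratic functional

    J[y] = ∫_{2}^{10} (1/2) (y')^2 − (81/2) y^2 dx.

The Lagrangian is L = (1/2) (y')^2 − (81/2) y^2.
Compute ∂L/∂y = -81y, ∂L/∂y' = y'.
The Euler-Lagrange equation d/dx(∂L/∂y') − ∂L/∂y = 0 reduces to
    y'' + 81 y = 0.
Its general solution is
    y(x) = A sin(9x) + B cos(9x),
with A, B fixed by the endpoint conditions.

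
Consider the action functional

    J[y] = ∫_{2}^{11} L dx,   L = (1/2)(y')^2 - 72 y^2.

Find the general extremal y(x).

The Lagrangian is L = (1/2)(y')^2 - 72 y^2.
∂L/∂y = -144y.
∂L/∂y' = y'.
The Euler-Lagrange equation d/dx(∂L/∂y') − ∂L/∂y = 0 becomes:
    y'' + 144 y = 0
General solution: y(x) = A sin(12x) + B cos(12x), where A and B are arbitrary constants fixed by the endpoint conditions.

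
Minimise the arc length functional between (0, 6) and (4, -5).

Arc-length functional: J[y] = ∫ sqrt(1 + (y')^2) dx.
Lagrangian L = sqrt(1 + (y')^2) has no explicit y dependence, so ∂L/∂y = 0 and the Euler-Lagrange equation gives
    d/dx( y' / sqrt(1 + (y')^2) ) = 0  ⇒  y' / sqrt(1 + (y')^2) = const.
Hence y' is constant, so y(x) is affine.
Fitting the endpoints (0, 6) and (4, -5):
    slope m = ((-5) − 6) / (4 − 0) = -11/4,
    intercept c = 6 − m·0 = 6.
Extremal: y(x) = (-11/4) x + 6.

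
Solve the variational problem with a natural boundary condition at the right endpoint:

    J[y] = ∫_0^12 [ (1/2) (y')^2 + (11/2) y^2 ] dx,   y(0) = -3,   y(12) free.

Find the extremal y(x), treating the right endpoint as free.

The Lagrangian L = (1/2) (y')^2 + (11/2) y^2 gives
    ∂L/∂y = 11 y,   ∂L/∂y' = y'.
Euler-Lagrange: y'' − 11 y = 0.
With k = sqrt(11), the general solution is
    y(x) = A cosh(sqrt(11) x) + B sinh(sqrt(11) x).
Fixed left endpoint y(0) = -3 ⇒ A = -3.
The right endpoint x = 12 is free, so the natural (transversality) condition is ∂L/∂y' |_{x=12} = 0, i.e. y'(12) = 0.
Compute y'(x) = A k sinh(k x) + B k cosh(k x), so
    y'(12) = A k sinh(k·12) + B k cosh(k·12) = 0
    ⇒ B = −A tanh(k·12) = 3 tanh(sqrt(11)·12).
Therefore the extremal is
    y(x) = −3 cosh(sqrt(11) x) + 3 tanh(sqrt(11)·12) sinh(sqrt(11) x).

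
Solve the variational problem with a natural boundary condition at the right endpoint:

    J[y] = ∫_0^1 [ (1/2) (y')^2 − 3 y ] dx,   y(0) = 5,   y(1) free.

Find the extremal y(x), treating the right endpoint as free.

The Lagrangian L = (1/2) (y')^2 − 3 y gives
    ∂L/∂y = −3,   ∂L/∂y' = y'.
Euler-Lagrange: d/dx(y') − (−3) = 0, i.e. y'' + 3 = 0, so
    y(x) = −(3/2) x^2 + C1 x + C2.
Fixed left endpoint y(0) = 5 ⇒ C2 = 5.
The right endpoint x = 1 is free, so the natural (transversality) condition is ∂L/∂y' |_{x=1} = 0, i.e. y'(1) = 0.
Compute y'(x) = −3 x + C1, so y'(1) = −3 + C1 = 0 ⇒ C1 = 3.
Therefore the extremal is
    y(x) = −(3/2) x^2 + 3 x + 5.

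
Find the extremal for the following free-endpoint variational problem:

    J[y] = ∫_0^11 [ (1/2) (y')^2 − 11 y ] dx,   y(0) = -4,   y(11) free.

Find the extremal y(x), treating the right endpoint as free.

The Lagrangian L = (1/2) (y')^2 − 11 y gives
    ∂L/∂y = −11,   ∂L/∂y' = y'.
Euler-Lagrange: d/dx(y') − (−11) = 0, i.e. y'' + 11 = 0, so
    y(x) = −(11/2) x^2 + C1 x + C2.
Fixed left endpoint y(0) = -4 ⇒ C2 = -4.
The right endpoint x = 11 is free, so the natural (transversality) condition is ∂L/∂y' |_{x=11} = 0, i.e. y'(11) = 0.
Compute y'(x) = −11 x + C1, so y'(11) = −121 + C1 = 0 ⇒ C1 = 121.
Therefore the extremal is
    y(x) = −(11/2) x^2 + 121 x − 4.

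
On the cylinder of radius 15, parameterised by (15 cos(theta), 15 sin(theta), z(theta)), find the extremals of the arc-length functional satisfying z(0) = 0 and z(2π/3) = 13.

Parameterise the cylinder of radius R = 15 as
    r(θ) = (15 cos θ, 15 sin θ, z(θ)).
The arc-length element is
    ds = sqrt(225 + (dz/dθ)^2) dθ,
so the Lagrangian is L = sqrt(225 + z'^2).
L depends on z' only, not on z or θ, so ∂L/∂z = 0 and
    ∂L/∂z' = z' / sqrt(225 + z'^2).
The Euler-Lagrange equation gives
    d/dθ( z' / sqrt(225 + z'^2) ) = 0,
so z' is constant. Integrating once:
    z(θ) = a θ + b,
a helix on the cylinder (a straight line when the cylinder is unrolled). The constants a, b are determined by the endpoint conditions.
With endpoint conditions z(0) = 0 and z(2π/3) = 13: from z(0) = b we get b = 0, and a·2π/3 + 0 = 13 gives a = 39/(2π), so
    z(θ) = (39/(2π)) θ.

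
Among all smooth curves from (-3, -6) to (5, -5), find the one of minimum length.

Arc-length functional: J[y] = ∫ sqrt(1 + (y')^2) dx.
Lagrangian L = sqrt(1 + (y')^2) has no explicit y dependence, so ∂L/∂y = 0 and the Euler-Lagrange equation gives
    d/dx( y' / sqrt(1 + (y')^2) ) = 0  ⇒  y' / sqrt(1 + (y')^2) = const.
Hence y' is constant, so y(x) is affine.
Fitting the endpoints (-3, -6) and (5, -5):
    slope m = ((-5) − (-6)) / (5 − (-3)) = 1/8,
    intercept c = (-6) − m·(-3) = -45/8.
Extremal: y(x) = (1/8) x - 45/8.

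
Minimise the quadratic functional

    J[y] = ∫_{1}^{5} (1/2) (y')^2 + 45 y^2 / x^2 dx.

The Lagrangian is L = (1/2) (y')^2 + 45 y^2 / x^2.
Compute ∂L/∂y = 90y/x^2, ∂L/∂y' = y'.
The Euler-Lagrange equation d/dx(∂L/∂y') − ∂L/∂y = 0 reduces to
    y'' − 90/x^2 · y = 0  (x > 0).
Its general solution is
    y(x) = A x^10 + B x^(-9),
with A, B fixed by the endpoint conditions.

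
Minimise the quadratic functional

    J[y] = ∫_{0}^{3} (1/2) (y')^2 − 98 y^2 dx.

The Lagrangian is L = (1/2) (y')^2 − 98 y^2.
Compute ∂L/∂y = -196y, ∂L/∂y' = y'.
The Euler-Lagrange equation d/dx(∂L/∂y') − ∂L/∂y = 0 reduces to
    y'' + 196 y = 0.
Its general solution is
    y(x) = A sin(14x) + B cos(14x),
with A, B fixed by the endpoint conditions.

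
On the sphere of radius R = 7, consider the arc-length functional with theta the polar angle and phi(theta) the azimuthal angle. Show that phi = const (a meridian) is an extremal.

On the sphere of radius R = 7 with spherical coordinates (θ, φ), the induced metric is
    ds^2 = 49(dθ^2 + sin^2(θ) dφ^2).
Using θ as the parameter, the arc-length functional becomes
    J[φ] = ∫ 7 sqrt(1 + sin^2(θ) (dφ/dθ)^2) dθ.
So L = 7 sqrt(1 + sin^2(θ) φ'^2). Compute
    ∂L/∂φ = 0  (L has no explicit φ dependence),
    ∂L/∂φ' = 7 sin^2(θ) φ' / sqrt(1 + sin^2(θ) φ'^2).
For the candidate φ(θ) = c (constant), φ' = 0, so ∂L/∂φ' evaluated along the candidate vanishes, and ∂L/∂φ is identically zero. Hence
    d/dθ(∂L/∂φ') − ∂L/∂φ = 0
is satisfied. Therefore meridians φ = const are extremals of arc length — they are geodesics on the sphere.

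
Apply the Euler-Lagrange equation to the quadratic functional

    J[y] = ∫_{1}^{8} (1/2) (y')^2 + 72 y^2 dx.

The Lagrangian is L = (1/2) (y')^2 + 72 y^2.
Compute ∂L/∂y = 144y, ∂L/∂y' = y'.
The Euler-Lagrange equation d/dx(∂L/∂y') − ∂L/∂y = 0 reduces to
    y'' − 144 y = 0.
Its general solution is
    y(x) = A e^(12x) + B e^(−12x),
with A, B fixed by the endpoint conditions.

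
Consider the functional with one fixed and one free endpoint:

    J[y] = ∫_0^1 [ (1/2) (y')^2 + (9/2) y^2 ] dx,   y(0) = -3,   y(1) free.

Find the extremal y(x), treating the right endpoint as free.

The Lagrangian L = (1/2) (y')^2 + (9/2) y^2 gives
    ∂L/∂y = 9 y,   ∂L/∂y' = y'.
Euler-Lagrange: y'' − 9 y = 0.
With k = 3, the general solution is
    y(x) = A cosh(3 x) + B sinh(3 x).
Fixed left endpoint y(0) = -3 ⇒ A = -3.
The right endpoint x = 1 is free, so the natural (transversality) condition is ∂L/∂y' |_{x=1} = 0, i.e. y'(1) = 0.
Compute y'(x) = A k sinh(k x) + B k cosh(k x), so
    y'(1) = A k sinh(k·1) + B k cosh(k·1) = 0
    ⇒ B = −A tanh(k·1) = 3 tanh(3·1).
Therefore the extremal is
    y(x) = −3 cosh(3 x) + 3 tanh(3·1) sinh(3 x).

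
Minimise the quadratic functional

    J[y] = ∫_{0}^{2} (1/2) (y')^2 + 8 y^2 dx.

The Lagrangian is L = (1/2) (y')^2 + 8 y^2.
Compute ∂L/∂y = 16y, ∂L/∂y' = y'.
The Euler-Lagrange equation d/dx(∂L/∂y') − ∂L/∂y = 0 reduces to
    y'' − 16 y = 0.
Its general solution is
    y(x) = A e^(4x) + B e^(−4x),
with A, B fixed by the endpoint conditions.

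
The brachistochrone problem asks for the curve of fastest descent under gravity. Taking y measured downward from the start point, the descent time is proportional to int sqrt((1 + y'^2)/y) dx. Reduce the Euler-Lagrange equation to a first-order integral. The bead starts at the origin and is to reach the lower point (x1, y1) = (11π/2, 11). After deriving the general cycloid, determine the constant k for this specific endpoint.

The Lagrangian L = sqrt((1 + y'^2) / y) has no explicit x dependence, so the Beltrami identity applies:
    L − y' ∂L/∂y' = C.
Compute ∂L/∂y' = y' / sqrt(y (1 + y'^2)).
Substitute:
    sqrt((1 + y'^2)/y) − y'·y' / sqrt(y (1 + y'^2))
    = (1 + y'^2) / sqrt(y (1 + y'^2)) − y'^2 / sqrt(y (1 + y'^2))
    = 1 / sqrt(y (1 + y'^2)) = C.
Squaring and rearranging gives the first integral
    y (1 + y'^2) = 1/C^2 =: k   (constant).
Solving this first-order ODE by the substitution
    y = (k/2)(1 − cos θ)
yields the cycloid parameterisation
    x(θ) = (k/2)(θ − sin θ),   y(θ) = (k/2)(1 − cos θ).
The constant k is fixed by the endpoint condition.
Now fit the given lower endpoint (x1, y1) = (11π/2, 11). At the bottom of the first arch (θ = π), the parametric equations give
    y(π) = (k/2)(1 − cos π) = k,
    x(π) = (k/2)(π − sin π) = kπ/2.
Matching y(π) = 11 gives k = 11, consistent with x(π) = 11π/2. Therefore the specific cycloid is
    x(θ) = (11/2)(θ − sin θ),   y(θ) = (11/2)(1 − cos θ).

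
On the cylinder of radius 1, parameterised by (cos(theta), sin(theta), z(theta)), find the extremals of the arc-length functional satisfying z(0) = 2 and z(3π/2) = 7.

Parameterise the cylinder of radius R = 1 as
    r(θ) = (cos θ, sin θ, z(θ)).
The arc-length element is
    ds = sqrt(1 + (dz/dθ)^2) dθ,
so the Lagrangian is L = sqrt(1 + z'^2).
L depends on z' only, not on z or θ, so ∂L/∂z = 0 and
    ∂L/∂z' = z' / sqrt(1 + z'^2).
The Euler-Lagrange equation gives
    d/dθ( z' / sqrt(1 + z'^2) ) = 0,
so z' is constant. Integrating once:
    z(θ) = a θ + b,
a helix on the cylinder (a straight line when the cylinder is unrolled). The constants a, b are determined by the endpoint conditions.
With endpoint conditions z(0) = 2 and z(3π/2) = 7: from z(0) = b we get b = 2, and a·3π/2 + 2 = 7 gives a = 10/(3π), so
    z(θ) = (10/(3π)) θ + 2.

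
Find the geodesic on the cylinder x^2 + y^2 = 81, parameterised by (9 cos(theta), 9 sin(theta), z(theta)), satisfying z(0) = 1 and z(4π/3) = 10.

Parameterise the cylinder of radius R = 9 as
    r(θ) = (9 cos θ, 9 sin θ, z(θ)).
The arc-length element is
    ds = sqrt(81 + (dz/dθ)^2) dθ,
so the Lagrangian is L = sqrt(81 + z'^2).
L depends on z' only, not on z or θ, so ∂L/∂z = 0 and
    ∂L/∂z' = z' / sqrt(81 + z'^2).
The Euler-Lagrange equation gives
    d/dθ( z' / sqrt(81 + z'^2) ) = 0,
so z' is constant. Integrating once:
    z(θ) = a θ + b,
a helix on the cylinder (a straight line when the cylinder is unrolled). The constants a, b are determined by the endpoint conditions.
With endpoint conditions z(0) = 1 and z(4π/3) = 10: from z(0) = b we get b = 1, and a·4π/3 + 1 = 10 gives a = 27/(4π), so
    z(θ) = (27/(4π)) θ + 1.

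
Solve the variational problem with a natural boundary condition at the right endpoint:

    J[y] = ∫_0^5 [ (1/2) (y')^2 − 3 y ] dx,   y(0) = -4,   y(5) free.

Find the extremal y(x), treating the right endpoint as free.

The Lagrangian L = (1/2) (y')^2 − 3 y gives
    ∂L/∂y = −3,   ∂L/∂y' = y'.
Euler-Lagrange: d/dx(y') − (−3) = 0, i.e. y'' + 3 = 0, so
    y(x) = −(3/2) x^2 + C1 x + C2.
Fixed left endpoint y(0) = -4 ⇒ C2 = -4.
The right endpoint x = 5 is free, so the natural (transversality) condition is ∂L/∂y' |_{x=5} = 0, i.e. y'(5) = 0.
Compute y'(x) = −3 x + C1, so y'(5) = −15 + C1 = 0 ⇒ C1 = 15.
Therefore the extremal is
    y(x) = −(3/2) x^2 + 15 x − 4.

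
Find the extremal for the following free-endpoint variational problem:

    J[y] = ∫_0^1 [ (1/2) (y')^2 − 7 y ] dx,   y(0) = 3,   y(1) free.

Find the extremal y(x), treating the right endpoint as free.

The Lagrangian L = (1/2) (y')^2 − 7 y gives
    ∂L/∂y = −7,   ∂L/∂y' = y'.
Euler-Lagrange: d/dx(y') − (−7) = 0, i.e. y'' + 7 = 0, so
    y(x) = −(7/2) x^2 + C1 x + C2.
Fixed left endpoint y(0) = 3 ⇒ C2 = 3.
The right endpoint x = 1 is free, so the natural (transversality) condition is ∂L/∂y' |_{x=1} = 0, i.e. y'(1) = 0.
Compute y'(x) = −7 x + C1, so y'(1) = −7 + C1 = 0 ⇒ C1 = 7.
Therefore the extremal is
    y(x) = −(7/2) x^2 + 7 x + 3.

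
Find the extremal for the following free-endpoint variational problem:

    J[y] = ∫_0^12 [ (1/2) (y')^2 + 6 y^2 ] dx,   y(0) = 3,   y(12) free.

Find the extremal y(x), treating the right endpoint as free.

The Lagrangian L = (1/2) (y')^2 + 6 y^2 gives
    ∂L/∂y = 12 y,   ∂L/∂y' = y'.
Euler-Lagrange: y'' − 12 y = 0.
With k = sqrt(12), the general solution is
    y(x) = A cosh(sqrt(12) x) + B sinh(sqrt(12) x).
Fixed left endpoint y(0) = 3 ⇒ A = 3.
The right endpoint x = 12 is free, so the natural (transversality) condition is ∂L/∂y' |_{x=12} = 0, i.e. y'(12) = 0.
Compute y'(x) = A k sinh(k x) + B k cosh(k x), so
    y'(12) = A k sinh(k·12) + B k cosh(k·12) = 0
    ⇒ B = −A tanh(k·12) = − 3 tanh(sqrt(12)·12).
Therefore the extremal is
    y(x) = 3 cosh(sqrt(12) x) − 3 tanh(sqrt(12)·12) sinh(sqrt(12) x).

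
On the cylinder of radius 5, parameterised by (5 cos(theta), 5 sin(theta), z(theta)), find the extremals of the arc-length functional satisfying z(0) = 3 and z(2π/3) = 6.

Parameterise the cylinder of radius R = 5 as
    r(θ) = (5 cos θ, 5 sin θ, z(θ)).
The arc-length element is
    ds = sqrt(25 + (dz/dθ)^2) dθ,
so the Lagrangian is L = sqrt(25 + z'^2).
L depends on z' only, not on z or θ, so ∂L/∂z = 0 and
    ∂L/∂z' = z' / sqrt(25 + z'^2).
The Euler-Lagrange equation gives
    d/dθ( z' / sqrt(25 + z'^2) ) = 0,
so z' is constant. Integrating once:
    z(θ) = a θ + b,
a helix on the cylinder (a straight line when the cylinder is unrolled). The constants a, b are determined by the endpoint conditions.
With endpoint conditions z(0) = 3 and z(2π/3) = 6: from z(0) = b we get b = 3, and a·2π/3 + 3 = 6 gives a = 9/(2π), so
    z(θ) = (9/(2π)) θ + 3.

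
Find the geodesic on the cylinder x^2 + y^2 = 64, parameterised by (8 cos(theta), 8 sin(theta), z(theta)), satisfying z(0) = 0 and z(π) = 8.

Parameterise the cylinder of radius R = 8 as
    r(θ) = (8 cos θ, 8 sin θ, z(θ)).
The arc-length element is
    ds = sqrt(64 + (dz/dθ)^2) dθ,
so the Lagrangian is L = sqrt(64 + z'^2).
L depends on z' only, not on z or θ, so ∂L/∂z = 0 and
    ∂L/∂z' = z' / sqrt(64 + z'^2).
The Euler-Lagrange equation gives
    d/dθ( z' / sqrt(64 + z'^2) ) = 0,
so z' is constant. Integrating once:
    z(θ) = a θ + b,
a helix on the cylinder (a straight line when the cylinder is unrolled). The constants a, b are determined by the endpoint conditions.
With endpoint conditions z(0) = 0 and z(π) = 8: from z(0) = b we get b = 0, and a·π + 0 = 8 gives a = 8/π, so
    z(θ) = (8/π) θ.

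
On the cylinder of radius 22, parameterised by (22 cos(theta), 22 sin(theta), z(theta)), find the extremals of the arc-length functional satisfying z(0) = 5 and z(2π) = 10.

Parameterise the cylinder of radius R = 22 as
    r(θ) = (22 cos θ, 22 sin θ, z(θ)).
The arc-length element is
    ds = sqrt(484 + (dz/dθ)^2) dθ,
so the Lagrangian is L = sqrt(484 + z'^2).
L depends on z' only, not on z or θ, so ∂L/∂z = 0 and
    ∂L/∂z' = z' / sqrt(484 + z'^2).
The Euler-Lagrange equation gives
    d/dθ( z' / sqrt(484 + z'^2) ) = 0,
so z' is constant. Integrating once:
    z(θ) = a θ + b,
a helix on the cylinder (a straight line when the cylinder is unrolled). The constants a, b are determined by the endpoint conditions.
With endpoint conditions z(0) = 5 and z(2π) = 10: from z(0) = b we get b = 5, and a·2π + 5 = 10 gives a = 5/(2π), so
    z(θ) = (5/(2π)) θ + 5.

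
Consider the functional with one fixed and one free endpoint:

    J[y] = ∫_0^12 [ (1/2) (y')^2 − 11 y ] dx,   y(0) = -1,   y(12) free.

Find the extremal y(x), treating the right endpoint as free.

The Lagrangian L = (1/2) (y')^2 − 11 y gives
    ∂L/∂y = −11,   ∂L/∂y' = y'.
Euler-Lagrange: d/dx(y') − (−11) = 0, i.e. y'' + 11 = 0, so
    y(x) = −(11/2) x^2 + C1 x + C2.
Fixed left endpoint y(0) = -1 ⇒ C2 = -1.
The right endpoint x = 12 is free, so the natural (transversality) condition is ∂L/∂y' |_{x=12} = 0, i.e. y'(12) = 0.
Compute y'(x) = −11 x + C1, so y'(12) = −132 + C1 = 0 ⇒ C1 = 132.
Therefore the extremal is
    y(x) = −(11/2) x^2 + 132 x − 1.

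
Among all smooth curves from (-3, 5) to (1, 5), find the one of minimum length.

Arc-length functional: J[y] = ∫ sqrt(1 + (y')^2) dx.
Lagrangian L = sqrt(1 + (y')^2) has no explicit y dependence, so ∂L/∂y = 0 and the Euler-Lagrange equation gives
    d/dx( y' / sqrt(1 + (y')^2) ) = 0  ⇒  y' / sqrt(1 + (y')^2) = const.
Hence y' is constant, so y(x) is affine.
Fitting the endpoints (-3, 5) and (1, 5):
    slope m = (5 − 5) / (1 − (-3)) = 0,
    intercept c = 5 − m·(-3) = 5.
Extremal: y(x) = 5.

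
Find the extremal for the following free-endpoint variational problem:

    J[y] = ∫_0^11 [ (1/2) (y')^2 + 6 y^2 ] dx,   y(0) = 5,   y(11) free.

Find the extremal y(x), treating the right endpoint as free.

The Lagrangian L = (1/2) (y')^2 + 6 y^2 gives
    ∂L/∂y = 12 y,   ∂L/∂y' = y'.
Euler-Lagrange: y'' − 12 y = 0.
With k = sqrt(12), the general solution is
    y(x) = A cosh(sqrt(12) x) + B sinh(sqrt(12) x).
Fixed left endpoint y(0) = 5 ⇒ A = 5.
The right endpoint x = 11 is free, so the natural (transversality) condition is ∂L/∂y' |_{x=11} = 0, i.e. y'(11) = 0.
Compute y'(x) = A k sinh(k x) + B k cosh(k x), so
    y'(11) = A k sinh(k·11) + B k cosh(k·11) = 0
    ⇒ B = −A tanh(k·11) = − 5 tanh(sqrt(12)·11).
Therefore the extremal is
    y(x) = 5 cosh(sqrt(12) x) − 5 tanh(sqrt(12)·11) sinh(sqrt(12) x).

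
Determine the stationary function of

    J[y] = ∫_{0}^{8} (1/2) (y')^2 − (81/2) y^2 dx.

The Lagrangian is L = (1/2) (y')^2 − (81/2) y^2.
Compute ∂L/∂y = -81y, ∂L/∂y' = y'.
The Euler-Lagrange equation d/dx(∂L/∂y') − ∂L/∂y = 0 reduces to
    y'' + 81 y = 0.
Its general solution is
    y(x) = A sin(9x) + B cos(9x),
with A, B fixed by the endpoint conditions.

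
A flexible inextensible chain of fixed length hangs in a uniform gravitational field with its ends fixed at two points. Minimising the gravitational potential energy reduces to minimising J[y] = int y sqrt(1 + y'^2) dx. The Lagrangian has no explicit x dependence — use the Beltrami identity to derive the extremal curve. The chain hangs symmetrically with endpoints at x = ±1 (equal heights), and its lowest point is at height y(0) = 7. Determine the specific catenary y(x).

The Lagrangian L(y, y') = y sqrt(1 + y'^2) has no explicit x dependence, so the Beltrami identity applies:
    L − y' ∂L/∂y' = C.
Compute ∂L/∂y' = y · y' / sqrt(1 + y'^2). Then
    L − y' ∂L/∂y'
    = y sqrt(1 + y'^2) − y · y'^2 / sqrt(1 + y'^2)
    = y (1 + y'^2 − y'^2) / sqrt(1 + y'^2)
    = y / sqrt(1 + y'^2) = C.
Squaring gives y^2 = C^2 (1 + y'^2), i.e.
    y'^2 = y^2 / C^2 − 1.
Separating variables,
    dy / sqrt(y^2 − C^2) = dx / C,
and integrating gives arccosh(y / C) = (x − a)/C, so
    y(x) = C cosh((x − a)/C),
the catenary. The constants C and a are fixed by the two endpoint conditions (and, for the hanging-chain problem, the length constraint selects C).
Now fit the given data. The endpoints x = ±1 are symmetric at equal height, so the catenary is even about its minimum: a = 0 and y(x) = C cosh(x/C). The lowest point is y(0) = C cosh(0) = C, and we are told y(0) = 7, so C = 7. Therefore
    y(x) = 7 cosh(x/7),
and at the endpoints
    y(±1) = 7 cosh(1/7).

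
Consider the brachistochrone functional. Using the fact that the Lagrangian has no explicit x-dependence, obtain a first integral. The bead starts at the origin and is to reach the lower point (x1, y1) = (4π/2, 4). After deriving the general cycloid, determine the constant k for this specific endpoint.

The Lagrangian L = sqrt((1 + y'^2) / y) has no explicit x dependence, so the Beltrami identity applies:
    L − y' ∂L/∂y' = C.
Compute ∂L/∂y' = y' / sqrt(y (1 + y'^2)).
Substitute:
    sqrt((1 + y'^2)/y) − y'·y' / sqrt(y (1 + y'^2))
    = (1 + y'^2) / sqrt(y (1 + y'^2)) − y'^2 / sqrt(y (1 + y'^2))
    = 1 / sqrt(y (1 + y'^2)) = C.
Squaring and rearranging gives the first integral
    y (1 + y'^2) = 1/C^2 =: k   (constant).
Solving this first-order ODE by the substitution
    y = (k/2)(1 − cos θ)
yields the cycloid parameterisation
    x(θ) = (k/2)(θ − sin θ),   y(θ) = (k/2)(1 − cos θ).
The constant k is fixed by the endpoint condition.
Now fit the given lower endpoint (x1, y1) = (4π/2, 4). At the bottom of the first arch (θ = π), the parametric equations give
    y(π) = (k/2)(1 − cos π) = k,
    x(π) = (k/2)(π − sin π) = kπ/2.
Matching y(π) = 4 gives k = 4, consistent with x(π) = 4π/2. Therefore the specific cycloid is
    x(θ) = (4/2)(θ − sin θ),   y(θ) = (4/2)(1 − cos θ).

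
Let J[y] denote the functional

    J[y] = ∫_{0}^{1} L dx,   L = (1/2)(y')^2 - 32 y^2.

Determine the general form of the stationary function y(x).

The Lagrangian is L = (1/2)(y')^2 - 32 y^2.
∂L/∂y = -64y.
∂L/∂y' = y'.
The Euler-Lagrange equation d/dx(∂L/∂y') − ∂L/∂y = 0 becomes:
    y'' + 64 y = 0
General solution: y(x) = A sin(8x) + B cos(8x), where A and B are arbitrary constants fixed by the endpoint conditions.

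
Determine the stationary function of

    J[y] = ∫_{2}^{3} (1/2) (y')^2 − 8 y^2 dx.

The Lagrangian is L = (1/2) (y')^2 − 8 y^2.
Compute ∂L/∂y = -16y, ∂L/∂y' = y'.
The Euler-Lagrange equation d/dx(∂L/∂y') − ∂L/∂y = 0 reduces to
    y'' + 16 y = 0.
Its general solution is
    y(x) = A sin(4x) + B cos(4x),
with A, B fixed by the endpoint conditions.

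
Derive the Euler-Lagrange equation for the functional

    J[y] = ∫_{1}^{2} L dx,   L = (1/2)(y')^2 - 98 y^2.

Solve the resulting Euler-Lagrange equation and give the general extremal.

The Lagrangian is L = (1/2)(y')^2 - 98 y^2.
∂L/∂y = -196y.
∂L/∂y' = y'.
The Euler-Lagrange equation d/dx(∂L/∂y') − ∂L/∂y = 0 becomes:
    y'' + 196 y = 0
General solution: y(x) = A sin(14x) + B cos(14x), where A and B are arbitrary constants fixed by the endpoint conditions.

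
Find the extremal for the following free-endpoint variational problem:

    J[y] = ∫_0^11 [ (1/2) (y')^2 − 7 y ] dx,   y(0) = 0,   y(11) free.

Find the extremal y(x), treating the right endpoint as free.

The Lagrangian L = (1/2) (y')^2 − 7 y gives
    ∂L/∂y = −7,   ∂L/∂y' = y'.
Euler-Lagrange: d/dx(y') − (−7) = 0, i.e. y'' + 7 = 0, so
    y(x) = −(7/2) x^2 + C1 x + C2.
Fixed left endpoint y(0) = 0 ⇒ C2 = 0.
The right endpoint x = 11 is free, so the natural (transversality) condition is ∂L/∂y' |_{x=11} = 0, i.e. y'(11) = 0.
Compute y'(x) = −7 x + C1, so y'(11) = −77 + C1 = 0 ⇒ C1 = 77.
Therefore the extremal is
    y(x) = −(7/2) x^2 + 77 x.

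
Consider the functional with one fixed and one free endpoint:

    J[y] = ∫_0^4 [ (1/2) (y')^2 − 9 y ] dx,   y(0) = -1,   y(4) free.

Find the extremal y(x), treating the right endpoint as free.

The Lagrangian L = (1/2) (y')^2 − 9 y gives
    ∂L/∂y = −9,   ∂L/∂y' = y'.
Euler-Lagrange: d/dx(y') − (−9) = 0, i.e. y'' + 9 = 0, so
    y(x) = −(9/2) x^2 + C1 x + C2.
Fixed left endpoint y(0) = -1 ⇒ C2 = -1.
The right endpoint x = 4 is free, so the natural (transversality) condition is ∂L/∂y' |_{x=4} = 0, i.e. y'(4) = 0.
Compute y'(x) = −9 x + C1, so y'(4) = −36 + C1 = 0 ⇒ C1 = 36.
Therefore the extremal is
    y(x) = −(9/2) x^2 + 36 x − 1.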